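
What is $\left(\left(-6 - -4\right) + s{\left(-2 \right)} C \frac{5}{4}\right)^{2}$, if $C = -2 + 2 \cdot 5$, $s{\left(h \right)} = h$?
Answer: $484$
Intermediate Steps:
$C = 8$ ($C = -2 + 10 = 8$)
$\left(\left(-6 - -4\right) + s{\left(-2 \right)} C \frac{5}{4}\right)^{2} = \left(\left(-6 - -4\right) + \left(-2\right) 8 \cdot \frac{5}{4}\right)^{2} = \left(\left(-6 + 4\right) - 16 \cdot 5 \cdot \frac{1}{4}\right)^{2} = \left(-2 - 20\right)^{2} = \left(-22\right)^{2} = 484$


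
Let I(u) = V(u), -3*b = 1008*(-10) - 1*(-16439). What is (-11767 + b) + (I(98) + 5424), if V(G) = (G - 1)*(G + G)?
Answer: 31648/3 ≈ 10549.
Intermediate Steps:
b = -6359/3 (b = -(1008*(-10) - 1*(-16439))/3 = -(-10080 + 16439)/3 = -⅓*6359 = -6359/3 ≈ -2119.7)
V(G) = 2*G*(-1 + G) (V(G) = (-1 + G)*(2*G) = 2*G*(-1 + G))
I(u) = 2*u*(-1 + u)
(-11767 + b) + (I(98) + 5424) = (-11767 - 6359/3) + (2*98*(-1 + 98) + 5424) = -41660/3 + (2*98*97 + 5424) = -41660/3 + (19012 + 5424) = -41660/3 + 24436 = 31648/3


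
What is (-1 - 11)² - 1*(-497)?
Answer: 641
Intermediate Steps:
(-1 - 11)² - 1*(-497) = (-12)² + 497 = 144 + 497 = 641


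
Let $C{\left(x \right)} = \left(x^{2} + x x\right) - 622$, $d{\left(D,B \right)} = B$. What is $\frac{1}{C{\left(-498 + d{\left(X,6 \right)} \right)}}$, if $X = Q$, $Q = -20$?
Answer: $\frac{1}{483506} \approx 2.0682 \cdot 10^{-6}$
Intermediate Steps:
$X = -20$
$C{\left(x \right)} = -622 + 2 x^{2}$ ($C{\left(x \right)} = \left(x^{2} + x^{2}\right) - 622 = 2 x^{2} - 622 = -622 + 2 x^{2}$)
$\frac{1}{C{\left(-498 + d{\left(X,6 \right)} \right)}} = \frac{1}{-622 + 2 \left(-498 + 6\right)^{2}} = \frac{1}{-622 + 2 \left(-492\right)^{2}} = \frac{1}{-622 + 2 \cdot 242064} = \frac{1}{-622 + 484128} = \frac{1}{483506}$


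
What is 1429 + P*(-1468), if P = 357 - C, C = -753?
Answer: -1628051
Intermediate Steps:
P = 1110 (P = 357 - 1*(-753) = 357 + 753 = 1110)
1429 + P*(-1468) = 1429 + 1110*(-1468) = 1429 - 1629480 = -1628051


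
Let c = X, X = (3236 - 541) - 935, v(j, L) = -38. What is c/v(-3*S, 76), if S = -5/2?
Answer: -880/19 ≈ -46.316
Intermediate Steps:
S = -5/2 (S = -5*1/2 = -5/2 ≈ -2.5000)
X = 1760 (X = 2695 - 935 = 1760)
c = 1760
c/v(-3*S, 76) = 1760/(-38) = 1760*(-1/38) = -880/19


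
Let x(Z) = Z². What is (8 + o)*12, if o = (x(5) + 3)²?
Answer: 9504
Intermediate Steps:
o = 784 (o = (5² + 3)² = (25 + 3)² = 28² = 784)
(8 + o)*12 = (8 + 784)*12 = 792*12 = 9504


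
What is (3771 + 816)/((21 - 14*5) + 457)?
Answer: 1529/136 ≈ 11.243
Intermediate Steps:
(3771 + 816)/((21 - 14*5) + 457) = 4587/((21 - 70) + 457) = 4587/(-49 + 457) = 4587/408 = 4587*(1/408) = 1529/136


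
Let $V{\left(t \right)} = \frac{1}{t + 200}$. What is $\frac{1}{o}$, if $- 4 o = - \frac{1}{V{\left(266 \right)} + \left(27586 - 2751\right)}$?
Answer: $\frac{23146222}{233} \approx 99340.0$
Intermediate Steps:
$V{\left(t \right)} = \frac{1}{200 + t}$
$o = \frac{233}{23146222}$ ($o = - \frac{\left(-1\right) \frac{1}{\frac{1}{200 + 266} + \left(27586 - 2751\right)}}{4} = - \frac{\left(-1\right) \frac{1}{\frac{1}{466} + 24835}}{4} = - \frac{\left(-1\right) \frac{1}{\frac{11573111}{466}}}{4} = - \frac{\left(-1\right) \frac{466}{11573111}}{4} = \left(- \frac{1}{4}\right) \left(- \frac{466}{11573111}\right) = \frac{233}{23146222} \approx 1.0066 \cdot 10^{-5}$)
$\frac{1}{o} = \frac{1}{\frac{233}{23146222}} = \frac{23146222}{233}$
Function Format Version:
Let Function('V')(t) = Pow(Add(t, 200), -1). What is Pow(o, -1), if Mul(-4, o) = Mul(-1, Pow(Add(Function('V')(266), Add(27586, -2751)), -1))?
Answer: Rational(23146222, 233) ≈ 99340.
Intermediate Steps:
Function('V')(t) = Pow(Add(200, t), -1)
o = Rational(233, 23146222) (o = Mul(Rational(-1, 4), Mul(-1, Pow(Add(Pow(Add(200, 266), -1), Add(27586, -2751)), -1))) = Mul(Rational(-1, 4), Mul(-1, Pow(Add(Pow(466, -1), 24835), -1))) = Mul(Rational(-1, 4), Mul(-1, Pow(Add(Rational(1, 466), 24835), -1))) = Mul(Rational(-1, 4), Mul(-1, Pow(Rational(11573111, 466), -1))) = Mul(Rational(-1, 4), Mul(-1, Rational(466, 11573111))) = Mul(Rational(-1, 4), Rational(-466, 11573111)) = Rational(233, 23146222) ≈ 1.0066e-5)
Pow(o, -1) = Pow(Rational(233, 23146222), -1) = Rational(23146222, 233)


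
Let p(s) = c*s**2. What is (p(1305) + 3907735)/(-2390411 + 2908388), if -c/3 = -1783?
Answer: 9113388460/517977 ≈ 17594.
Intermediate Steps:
c = 5349 (c = -3*(-1783) = 5349)
p(s) = 5349*s**2
(p(1305) + 3907735)/(-2390411 + 2908388) = (5349*1305**2 + 3907735)/(-2390411 + 2908388) = (5349*1703025 + 3907735)/517977 = (9109480725 + 3907735)*(1/517977) = 9113388460*(1/517977) = 9113388460/517977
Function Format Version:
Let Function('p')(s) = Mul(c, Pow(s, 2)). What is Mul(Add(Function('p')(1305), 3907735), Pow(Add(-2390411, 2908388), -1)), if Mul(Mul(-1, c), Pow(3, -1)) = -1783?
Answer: Rational(9113388460, 517977) ≈ 17594.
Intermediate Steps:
c = 5349 (c = Mul(-3, -1783) = 5349)
Function('p')(s) = Mul(5349, Pow(s, 2))
Mul(Add(Function('p')(1305), 3907735), Pow(Add(-2390411, 2908388), -1)) = Mul(Add(Mul(5349, Pow(1305, 2)), 3907735), Pow(Add(-2390411, 2908388), -1)) = Mul(Add(Mul(5349, 1703025), 3907735), Pow(517977, -1)) = Mul(Add(9109480725, 3907735), Rational(1, 517977)) = Mul(9113388460, Rational(1, 517977)) = Rational(9113388460, 517977)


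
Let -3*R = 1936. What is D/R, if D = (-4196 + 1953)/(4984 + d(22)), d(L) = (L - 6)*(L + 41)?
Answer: 6729/11600512 ≈ 0.00058006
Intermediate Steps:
R = -1936/3 (R = -1/3*1936 = -1936/3 ≈ -645.33)
d(L) = (-6 + L)*(41 + L)
D = -2243/5992 (D = (-4196 + 1953)/(4984 + (-246 + 22**2 + 35*22)) = -2243/(4984 + (-246 + 484 + 770)) = -2243/(4984 + 1008) = -2243/5992 ≈ -0.37433)
D/R = -2243/(5992*(-1936/3)) = -2243/5992*(-3/1936) = 6729/11600512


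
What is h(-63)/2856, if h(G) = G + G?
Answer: -3/68 ≈ -0.044118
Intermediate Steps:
h(G) = 2*G
h(-63)/2856 = (2*(-63))/2856 = -126*1/2856 = -3/68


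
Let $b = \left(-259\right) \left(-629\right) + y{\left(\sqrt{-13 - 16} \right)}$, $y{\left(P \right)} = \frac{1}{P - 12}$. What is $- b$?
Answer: $- \frac{28183591}{173} + \frac{i \sqrt{29}}{173} \approx -1.6291 \cdot 10^{5} + 0.031128 i$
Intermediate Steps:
$y{\left(P \right)} = \frac{1}{-12 + P}$
$b = 162911 + \frac{1}{-12 + i \sqrt{29}}$ ($b = \left(-259\right) \left(-629\right) + \frac{1}{-12 + \sqrt{-13 - 16}} = 162911 + \frac{1}{-12 + \sqrt{-29}} = 162911 + \frac{1}{-12 + i \sqrt{29}} \approx 1.6291 \cdot 10^{5} - 0.031128 i$)
$- b = - (\frac{28183591}{173} - \frac{i \sqrt{29}}{173}) = - \frac{28183591}{173} + \frac{i \sqrt{29}}{173}$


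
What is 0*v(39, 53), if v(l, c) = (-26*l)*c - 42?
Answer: 0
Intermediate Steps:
v(l, c) = -42 - 26*c*l (v(l, c) = -26*c*l - 42 = -42 - 26*c*l)
0*v(39, 53) = 0*(-42 - 26*53*39) = 0*(-42 - 53742) = 0*(-53784) = 0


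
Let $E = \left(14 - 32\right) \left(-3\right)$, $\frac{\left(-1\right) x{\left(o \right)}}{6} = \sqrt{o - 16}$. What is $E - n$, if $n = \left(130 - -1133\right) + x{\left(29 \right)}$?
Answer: $-1209 + 6 \sqrt{13} \approx -1187.4$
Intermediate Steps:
$x{\left(o \right)} = - 6 \sqrt{-16 + o}$ ($x{\left(o \right)} = - 6 \sqrt{o - 16} = - 6 \sqrt{-16 + o}$)
$E = 54$ ($E = \left(-18\right) \left(-3\right) = 54$)
$n = 1263 - 6 \sqrt{13}$ ($n = \left(130 - -1133\right) - 6 \sqrt{-16 + 29} = \left(130 + 1133\right) - 6 \sqrt{13} = 1263 - 6 \sqrt{13} \approx 1241.4$)
$E - n = 54 - \left(1263 - 6 \sqrt{13}\right) = -1209 + 6 \sqrt{13}$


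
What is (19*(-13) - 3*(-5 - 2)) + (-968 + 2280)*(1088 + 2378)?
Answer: 4547166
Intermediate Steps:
(19*(-13) - 3*(-5 - 2)) + (-968 + 2280)*(1088 + 2378) = (-247 - 3*(-7)) + 1312*3466 = (-247 + 21) + 4547392 = -226 + 4547392 = 4547166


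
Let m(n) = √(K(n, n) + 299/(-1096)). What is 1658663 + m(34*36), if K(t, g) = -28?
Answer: 1658663 + 3*I*√943382/548 ≈ 1.6587e+6 + 5.3172*I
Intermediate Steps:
m(n) = 3*I*√943382/548 (m(n) = √(-28 + 299/(-1096)) = √(-28 + 299*(-1/1096)) = √(-28 - 299/1096) = √(-30987/1096) = 3*I*√943382/548)
1658663 + m(34*36) = 1658663 + 3*I*√943382/548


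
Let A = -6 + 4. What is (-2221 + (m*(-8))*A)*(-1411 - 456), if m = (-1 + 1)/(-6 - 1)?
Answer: 4146607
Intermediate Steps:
A = -2
m = 0 (m = 0/(-7) = 0*(-⅐) = 0)
(-2221 + (m*(-8))*A)*(-1411 - 456) = (-2221 + (0*(-8))*(-2))*(-1411 - 456) = (-2221 + 0*(-2))*(-1867) = (-2221 + 0)*(-1867) = -2221*(-1867) = 4146607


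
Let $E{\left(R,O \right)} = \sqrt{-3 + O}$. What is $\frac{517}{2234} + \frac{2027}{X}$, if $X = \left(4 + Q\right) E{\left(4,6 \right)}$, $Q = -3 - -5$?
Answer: $\frac{517}{2234} + \frac{2027 \sqrt{3}}{18} \approx 195.28$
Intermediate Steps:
$Q = 2$ ($Q = -3 + 5 = 2$)
$X = 6 \sqrt{3}$ ($X = \left(4 + 2\right) \sqrt{-3 + 6} = 6 \sqrt{3} \approx 10.392$)
$\frac{517}{2234} + \frac{2027}{X} = \frac{517}{2234} + \frac{2027}{6 \sqrt{3}} = 517 \cdot \frac{1}{2234} + 2027 \frac{\sqrt{3}}{18} = \frac{517}{2234} + \frac{2027 \sqrt{3}}{18}$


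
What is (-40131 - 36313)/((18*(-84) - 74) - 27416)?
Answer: 38222/14501 ≈ 2.6358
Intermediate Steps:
(-40131 - 36313)/((18*(-84) - 74) - 27416) = -76444/((-1512 - 74) - 27416) = -76444/(-1586 - 27416) = -76444/(-29002) = -76444*(-1/29002) = 38222/14501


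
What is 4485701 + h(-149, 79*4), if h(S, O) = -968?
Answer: 4484733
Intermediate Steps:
4485701 + h(-149, 79*4) = 4485701 - 968 = 4484733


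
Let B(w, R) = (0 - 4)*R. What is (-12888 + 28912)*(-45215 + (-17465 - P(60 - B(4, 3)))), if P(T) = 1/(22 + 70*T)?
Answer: -2542096721932/2531 ≈ -1.0044e+9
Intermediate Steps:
B(w, R) = -4*R
(-12888 + 28912)*(-45215 + (-17465 - P(60 - B(4, 3)))) = (-12888 + 28912)*(-45215 + (-17465 - 1/(2*(11 + 35*(60 - (-4)*3))))) = 16024*(-45215 + (-17465 - 1/(2*(11 + 35*(60 - 1*(-12)))))) = 16024*(-45215 + (-17465 - 1/(2*(11 + 35*(60 + 12))))) = 16024*(-45215 + (-17465 - 1/(2*(11 + 35*72)))) = 16024*(-45215 + (-17465 - 1/(2*(11 + 2520)))) = 16024*(-45215 + (-17465 - 1/(2*2531))) = 16024*(-45215 + (-17465 - 1*1/5062)) = 16024*(-45215 + (-17465 - 1/5062)) = 16024*(-45215 - 88407831/5062) = 16024*(-317286161/5062) = -2542096721932/2531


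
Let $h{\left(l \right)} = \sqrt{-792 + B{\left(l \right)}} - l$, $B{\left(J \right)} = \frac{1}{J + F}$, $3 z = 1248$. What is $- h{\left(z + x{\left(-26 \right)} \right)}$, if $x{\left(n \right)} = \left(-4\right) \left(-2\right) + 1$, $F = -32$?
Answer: $425 - \frac{i \sqrt{122323215}}{393} \approx 425.0 - 28.142 i$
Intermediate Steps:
$z = 416$ ($z = \frac{1}{3} \cdot 1248 = 416$)
$x{\left(n \right)} = 9$ ($x{\left(n \right)} = 8 + 1 = 9$)
$B{\left(J \right)} = \frac{1}{-32 + J}$ ($B{\left(J \right)} = \frac{1}{J - 32} = \frac{1}{-32 + J}$)
$h{\left(l \right)} = \sqrt{-792 + \frac{1}{-32 + l}} - l$
$- h{\left(z + x{\left(-26 \right)} \right)} = - (\sqrt{- \frac{-25345 + 792 \left(416 + 9\right)}{-32 + \left(416 + 9\right)}} - \left(416 + 9\right)) = - (\sqrt{- \frac{-25345 + 792 \cdot 425}{-32 + 425}} - 425) = - (\sqrt{- \frac{-25345 + 336600}{393}} - 425) = - (\sqrt{\left(-1\right) \frac{1}{393} \cdot 311255} - 425) = - (\sqrt{- \frac{311255}{393}} - 425) = - (\frac{i \sqrt{122323215}}{393} - 425) = - (-425 + \frac{i \sqrt{122323215}}{393}) = 425 - \frac{i \sqrt{122323215}}{393}$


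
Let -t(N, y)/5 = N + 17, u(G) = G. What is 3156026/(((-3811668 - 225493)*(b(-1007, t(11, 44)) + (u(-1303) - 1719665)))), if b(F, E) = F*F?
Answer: 3156026/2853945816959 ≈ 1.1058e-6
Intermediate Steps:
t(N, y) = -85 - 5*N (t(N, y) = -5*(N + 17) = -5*(17 + N) = -85 - 5*N)
b(F, E) = F**2
3156026/(((-3811668 - 225493)*(b(-1007, t(11, 44)) + (u(-1303) - 1719665)))) = 3156026/(((-3811668 - 225493)*((-1007)**2 + (-1303 - 1719665)))) = 3156026/((-4037161*(1014049 - 1720968))) = 3156026/((-4037161*(-706919))) = 3156026/2853945816959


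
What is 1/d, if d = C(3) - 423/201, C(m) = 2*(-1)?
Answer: -67/275 ≈ -0.24364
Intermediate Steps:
C(m) = -2
d = -275/67 (d = -2 - 423/201 = -2 - 1*141/67 = -2 - 141/67 = -275/67 ≈ -4.1045)
1/d = 1/(-275/67) = -67/275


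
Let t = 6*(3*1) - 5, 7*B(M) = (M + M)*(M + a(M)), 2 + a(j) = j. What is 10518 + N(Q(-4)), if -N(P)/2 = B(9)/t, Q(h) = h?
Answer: 956562/91 ≈ 10512.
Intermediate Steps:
a(j) = -2 + j
B(M) = 2*M*(-2 + 2*M)/7 (B(M) = ((M + M)*(M + (-2 + M)))/7 = ((2*M)*(-2 + 2*M))/7 = (2*M*(-2 + 2*M))/7 = 2*M*(-2 + 2*M)/7)
t = 13 (t = 6*3 - 5 = 18 - 5 = 13)
N(P) = -576/91 (N(P) = -2*(4/7)*9*(-1 + 9)/13 = -2*(4/7)*9*8/13 = -576/(7*13) = -2*288/91 = -576/91)
10518 + N(Q(-4)) = 10518 - 576/91 = 956562/91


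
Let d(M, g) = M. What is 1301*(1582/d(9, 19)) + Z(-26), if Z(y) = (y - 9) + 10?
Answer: 2057957/9 ≈ 2.2866e+5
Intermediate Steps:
Z(y) = 1 + y (Z(y) = (-9 + y) + 10 = 1 + y)
1301*(1582/d(9, 19)) + Z(-26) = 1301*(1582/9) + (1 - 26) = 1301*(1582*(1/9)) - 25 = 1301*(1582/9) - 25 = 2058182/9 - 25 = 2057957/9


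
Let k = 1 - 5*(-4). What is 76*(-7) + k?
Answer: -511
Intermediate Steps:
k = 21 (k = 1 + 20 = 21)
76*(-7) + k = 76*(-7) + 21 = -532 + 21 = -511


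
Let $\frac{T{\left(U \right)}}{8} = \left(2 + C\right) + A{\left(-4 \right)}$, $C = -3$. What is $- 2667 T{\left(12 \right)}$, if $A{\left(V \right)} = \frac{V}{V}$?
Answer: $0$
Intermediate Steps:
$A{\left(V \right)} = 1$
$T{\left(U \right)} = 0$ ($T{\left(U \right)} = 8 \left(\left(2 - 3\right) + 1\right) = 8 \left(-1 + 1\right) = 8 \cdot 0 = 0$)
$- 2667 T{\left(12 \right)} = \left(-2667\right) 0 = 0$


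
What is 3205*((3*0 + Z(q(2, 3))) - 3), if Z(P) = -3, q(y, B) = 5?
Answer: -19230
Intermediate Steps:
3205*((3*0 + Z(q(2, 3))) - 3) = 3205*((3*0 - 3) - 3) = 3205*((0 - 3) - 3) = 3205*(-3 - 3) = 3205*(-6) = -19230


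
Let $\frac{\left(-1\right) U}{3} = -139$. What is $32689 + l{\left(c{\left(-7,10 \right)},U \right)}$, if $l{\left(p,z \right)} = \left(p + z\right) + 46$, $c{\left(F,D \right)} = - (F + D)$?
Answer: $33149$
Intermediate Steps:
$c{\left(F,D \right)} = - D - F$ ($c{\left(F,D \right)} = - (D + F) = - D - F$)
$U = 417$ ($U = \left(-3\right) \left(-139\right) = 417$)
$l{\left(p,z \right)} = 46 + p + z$
$32689 + l{\left(c{\left(-7,10 \right)},U \right)} = 32689 + \left(46 - 3 + 417\right) = 32689 + 460 = 33149$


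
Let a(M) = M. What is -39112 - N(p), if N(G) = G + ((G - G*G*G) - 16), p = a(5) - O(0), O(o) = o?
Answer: -38981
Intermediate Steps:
p = 5 (p = 5 - 1*0 = 5 + 0 = 5)
N(G) = -16 - G³ + 2*G (N(G) = G + ((G - G²*G) - 16) = G + ((G - G³) - 16) = G + (-16 + G - G³) = -16 - G³ + 2*G)
-39112 - N(p) = -39112 - (-16 - 1*5³ + 2*5) = -39112 - (-16 - 1*125 + 10) = -39112 - (-16 - 125 + 10) = -39112 - 1*(-131) = -39112 + 131 = -38981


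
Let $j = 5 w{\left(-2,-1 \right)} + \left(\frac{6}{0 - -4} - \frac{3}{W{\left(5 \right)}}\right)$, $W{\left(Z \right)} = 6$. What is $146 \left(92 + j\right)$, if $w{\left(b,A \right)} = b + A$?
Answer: $11388$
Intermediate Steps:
$w{\left(b,A \right)} = A + b$
$j = -14$ ($j = 5 \left(-1 - 2\right) + \left(\frac{6}{0 - -4} - \frac{3}{6}\right) = 5 \left(-3\right) + \left(\frac{6}{0 + 4} - \frac{1}{2}\right) = -15 - \left(\frac{1}{2} - \frac{6}{4}\right) = -15 + \left(6 \cdot \frac{1}{4} - \frac{1}{2}\right) = -15 + \left(\frac{3}{2} - \frac{1}{2}\right) = -15 + 1 = -14$)
$146 \left(92 + j\right) = 146 \left(92 - 14\right) = 146 \cdot 78 = 11388$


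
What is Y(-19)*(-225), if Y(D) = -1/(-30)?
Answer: -15/2 ≈ -7.5000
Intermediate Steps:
Y(D) = 1/30 (Y(D) = -1*(-1/30) = 1/30)
Y(-19)*(-225) = (1/30)*(-225) = -15/2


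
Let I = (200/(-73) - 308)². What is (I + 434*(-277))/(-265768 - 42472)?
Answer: 16361/213160 ≈ 0.076755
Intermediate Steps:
I = 514563856/5329 (I = (200*(-1/73) - 308)² = (-200/73 - 308)² = (-22684/73)² = 514563856/5329 ≈ 96559.)
(I + 434*(-277))/(-265768 - 42472) = (514563856/5329 + 434*(-277))/(-265768 - 42472) = (514563856/5329 - 120218)/(-308240) = -126077866/5329*(-1/308240) = 16361/213160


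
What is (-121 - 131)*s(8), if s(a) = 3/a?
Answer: -189/2 ≈ -94.500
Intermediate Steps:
(-121 - 131)*s(8) = (-121 - 131)*(3/8) = -756/8 = -252*3/8 = -189/2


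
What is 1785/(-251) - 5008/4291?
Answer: -8916443/1077041 ≈ -8.2786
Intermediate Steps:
1785/(-251) - 5008/4291 = 1785*(-1/251) - 5008*1/4291 = -1785/251 - 5008/4291 = -8916443/1077041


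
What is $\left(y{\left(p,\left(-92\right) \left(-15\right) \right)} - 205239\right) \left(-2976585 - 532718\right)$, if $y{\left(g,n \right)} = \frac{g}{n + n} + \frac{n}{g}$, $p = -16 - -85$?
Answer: $\frac{28807022584977}{40} \approx 7.2018 \cdot 10^{11}$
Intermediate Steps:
$p = 69$ ($p = -16 + 85 = 69$)
$y{\left(g,n \right)} = \frac{n}{g} + \frac{g}{2 n}$ ($y{\left(g,n \right)} = \frac{g}{2 n} + \frac{n}{g} = \frac{n}{g} + \frac{g}{2 n}$)
$\left(y{\left(p,\left(-92\right) \left(-15\right) \right)} - 205239\right) \left(-2976585 - 532718\right) = \left(\left(\frac{\left(-92\right) \left(-15\right)}{69} + \frac{1}{2} \cdot 69 \frac{1}{\left(-92\right) \left(-15\right)}\right) - 205239\right) \left(-2976585 - 532718\right) = \left(\left(1380 \cdot \frac{1}{69} + \frac{1}{2} \cdot 69 \cdot \frac{1}{1380}\right) - 205239\right) \left(-3509303\right) = \left(\left(20 + \frac{1}{2} \cdot 69 \cdot \frac{1}{1380}\right) - 205239\right) \left(-3509303\right) = \left(\left(20 + \frac{1}{40}\right) - 205239\right) \left(-3509303\right) = \left(\frac{801}{40} - 205239\right) \left(-3509303\right) = \left(- \frac{8208759}{40}\right) \left(-3509303\right) = \frac{28807022584977}{40}$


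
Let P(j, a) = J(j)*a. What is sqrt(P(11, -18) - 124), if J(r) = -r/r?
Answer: I*sqrt(106) ≈ 10.296*I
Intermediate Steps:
J(r) = -1 (J(r) = -1*1 = -1)
P(j, a) = -a
sqrt(P(11, -18) - 124) = sqrt(-1*(-18) - 124) = sqrt(18 - 124) = sqrt(-106) = I*sqrt(106)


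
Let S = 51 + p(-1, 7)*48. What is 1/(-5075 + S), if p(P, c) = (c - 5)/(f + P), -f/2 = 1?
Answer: -1/5056 ≈ -0.00019778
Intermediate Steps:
f = -2 (f = -2*1 = -2)
p(P, c) = (-5 + c)/(-2 + P) (p(P, c) = (c - 5)/(-2 + P) = (-5 + c)/(-2 + P))
S = 19 (S = 51 + ((-5 + 7)/(-2 - 1))*48 = 51 + (2/(-3))*48 = 51 - ⅓*2*48 = 51 - ⅔*48 = 51 - 32 = 19)
1/(-5075 + S) = 1/(-5075 + 19) = 1/(-5056) = -1/5056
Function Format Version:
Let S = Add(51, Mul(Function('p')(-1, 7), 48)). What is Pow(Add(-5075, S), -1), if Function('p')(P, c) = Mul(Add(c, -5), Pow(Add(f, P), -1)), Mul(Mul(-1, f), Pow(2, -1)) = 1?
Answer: Rational(-1, 5056) ≈ -0.00019778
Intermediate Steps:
f = -2 (f = Mul(-2, 1) = -2)
Function('p')(P, c) = Mul(Pow(Add(-2, P), -1), Add(-5, c)) (Function('p')(P, c) = Mul(Add(c, -5), Pow(Add(-2, P), -1)) = Mul(Add(-5, c), Pow(Add(-2, P), -1)) = Mul(Pow(Add(-2, P), -1), Add(-5, c)))
S = 19 (S = Add(51, Mul(Mul(Pow(Add(-2, -1), -1), Add(-5, 7)), 48)) = Add(51, Mul(Mul(Pow(-3, -1), 2), 48)) = Add(51, Mul(Mul(Rational(-1, 3), 2), 48)) = Add(51, Mul(Rational(-2, 3), 48)) = Add(51, -32) = 19)
Pow(Add(-5075, S), -1) = Pow(Add(-5075, 19), -1) = Pow(-5056, -1) = Rational(-1, 5056)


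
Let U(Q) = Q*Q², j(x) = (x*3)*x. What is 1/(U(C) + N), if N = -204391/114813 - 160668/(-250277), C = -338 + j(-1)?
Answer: -28735053201/1080305133444136598 ≈ -2.6599e-8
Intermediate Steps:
j(x) = 3*x² (j(x) = (3*x)*x = 3*x²)
C = -335 (C = -338 + 3*(-1)² = -338 + 3*1 = -338 + 3 = -335)
U(Q) = Q³
N = -32707591223/28735053201 (N = -204391*1/114813 - 160668*(-1/250277) = -204391/114813 + 160668/250277 = -32707591223/28735053201 ≈ -1.1382)
1/(U(C) + N) = 1/((-335)³ - 32707591223/28735053201) = 1/(-37595375 - 32707591223/28735053201) = 1/(-1080305133444136598/28735053201) = -28735053201/1080305133444136598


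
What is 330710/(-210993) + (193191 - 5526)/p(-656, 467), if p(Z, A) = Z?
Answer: -39812947105/138411408 ≈ -287.64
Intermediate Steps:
330710/(-210993) + (193191 - 5526)/p(-656, 467) = 330710/(-210993) + (193191 - 5526)/(-656) = 330710*(-1/210993) + 187665*(-1/656) = -330710/210993 - 187665/656 = -39812947105/138411408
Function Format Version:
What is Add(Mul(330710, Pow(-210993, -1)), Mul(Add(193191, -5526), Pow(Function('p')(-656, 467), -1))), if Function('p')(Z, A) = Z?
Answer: Rational(-39812947105, 138411408) ≈ -287.64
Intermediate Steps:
Add(Mul(330710, Pow(-210993, -1)), Mul(Add(193191, -5526), Pow(Function('p')(-656, 467), -1))) = Add(Mul(330710, Pow(-210993, -1)), Mul(Add(193191, -5526), Pow(-656, -1))) = Add(Mul(330710, Rational(-1, 210993)), Mul(187665, Rational(-1, 656))) = Add(Rational(-330710, 210993), Rational(-187665, 656)) = Rational(-39812947105, 138411408)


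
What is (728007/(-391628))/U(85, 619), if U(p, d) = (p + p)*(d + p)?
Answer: -728007/46870039040 ≈ -1.5532e-5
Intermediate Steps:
U(p, d) = 2*p*(d + p) (U(p, d) = (2*p)*(d + p) = 2*p*(d + p))
(728007/(-391628))/U(85, 619) = (728007/(-391628))/((2*85*(619 + 85))) = (728007*(-1/391628))/((2*85*704)) = -728007/391628/119680 = -728007/391628*1/119680 = -728007/46870039040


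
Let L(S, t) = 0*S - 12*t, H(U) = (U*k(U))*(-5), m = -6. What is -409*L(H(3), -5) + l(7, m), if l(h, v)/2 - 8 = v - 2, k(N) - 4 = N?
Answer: -24540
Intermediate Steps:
k(N) = 4 + N
H(U) = -5*U*(4 + U) (H(U) = (U*(4 + U))*(-5) = -5*U*(4 + U))
L(S, t) = -12*t (L(S, t) = 0 - 12*t = -12*t)
l(h, v) = 12 + 2*v (l(h, v) = 16 + 2*(v - 2) = 16 + 2*(-2 + v) = 16 + (-4 + 2*v) = 12 + 2*v)
-409*L(H(3), -5) + l(7, m) = -(-4908)*(-5) + (12 + 2*(-6)) = -409*60 + (12 - 12) = -24540 + 0 = -24540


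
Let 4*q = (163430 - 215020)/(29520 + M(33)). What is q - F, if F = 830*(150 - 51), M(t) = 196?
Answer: -4883553235/59432 ≈ -82170.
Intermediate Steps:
F = 82170 (F = 830*99 = 82170)
q = -25795/59432 (q = ((163430 - 215020)/(29520 + 196))/4 = (-51590/29716)/4 = (-51590*1/29716)/4 = (¼)*(-25795/14858) = -25795/59432 ≈ -0.43403)
q - F = -25795/59432 - 1*82170 = -25795/59432 - 82170 = -4883553235/59432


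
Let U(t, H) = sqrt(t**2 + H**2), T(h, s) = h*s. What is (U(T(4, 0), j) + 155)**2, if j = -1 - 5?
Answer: 25921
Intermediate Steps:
j = -6
U(t, H) = sqrt(H**2 + t**2)
(U(T(4, 0), j) + 155)**2 = (sqrt((-6)**2 + (4*0)**2) + 155)**2 = (sqrt(36 + 0**2) + 155)**2 = (sqrt(36 + 0) + 155)**2 = (sqrt(36) + 155)**2 = (6 + 155)**2 = 161**2 = 25921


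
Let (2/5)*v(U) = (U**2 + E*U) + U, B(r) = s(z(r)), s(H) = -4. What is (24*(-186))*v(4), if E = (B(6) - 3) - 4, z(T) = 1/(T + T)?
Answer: 267840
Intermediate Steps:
z(T) = 1/(2*T)
B(r) = -4
E = -11 (E = (-4 - 3) - 4 = -7 - 4 = -11)
v(U) = -25*U + 5*U**2/2 (v(U) = 5*((U**2 - 11*U) + U)/2 = 5*(U**2 - 10*U)/2 = -25*U + 5*U**2/2)
(24*(-186))*v(4) = (24*(-186))*((5/2)*4*(-10 + 4)) = -11160*4*(-6) = -4464*(-60) = 267840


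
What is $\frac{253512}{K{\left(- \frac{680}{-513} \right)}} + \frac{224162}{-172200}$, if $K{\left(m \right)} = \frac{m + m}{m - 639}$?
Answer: $- \frac{89254081706207}{1463700} \approx -6.0978 \cdot 10^{7}$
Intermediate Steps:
$K{\left(m \right)} = \frac{2 m}{-639 + m}$
$\frac{253512}{K{\left(- \frac{680}{-513} \right)}} + \frac{224162}{-172200} = \frac{253512}{2 \left(- \frac{680}{-513}\right) \frac{1}{-639 - \frac{680}{-513}}} + \frac{224162}{-172200} = \frac{253512}{2 \left(\left(-680\right) \left(- \frac{1}{513}\right)\right) \frac{1}{-639 - - \frac{680}{513}}} + 224162 \left(- \frac{1}{172200}\right) = \frac{253512}{2 \cdot \frac{680}{513} \frac{1}{-639 + \frac{680}{513}}} - \frac{112081}{86100} = \frac{253512}{2 \cdot \frac{680}{513} \frac{1}{- \frac{327127}{513}}} - \frac{112081}{86100} = \frac{253512}{2 \cdot \frac{680}{513} \left(- \frac{513}{327127}\right)} - \frac{112081}{86100} = \frac{253512}{- \frac{1360}{327127}} - \frac{112081}{86100} = 253512 \left(- \frac{327127}{1360}\right) - \frac{112081}{86100} = - \frac{10366327503}{170} - \frac{112081}{86100} = - \frac{89254081706207}{1463700}$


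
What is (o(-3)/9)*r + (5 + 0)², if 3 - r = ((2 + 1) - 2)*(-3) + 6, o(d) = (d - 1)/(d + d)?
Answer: 25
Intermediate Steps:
o(d) = (-1 + d)/(2*d) (o(d) = (-1 + d)/((2*d)) = (-1 + d)*(1/(2*d)) = (-1 + d)/(2*d))
r = 0 (r = 3 - (((2 + 1) - 2)*(-3) + 6) = 3 - ((3 - 2)*(-3) + 6) = 3 - (1*(-3) + 6) = 3 - (-3 + 6) = 3 - 1*3 = 3 - 3 = 0)
(o(-3)/9)*r + (5 + 0)² = (((½)*(-1 - 3)/(-3))/9)*0 + (5 + 0)² = (((½)*(-⅓)*(-4))*(⅑))*0 + 5² = ((⅔)*(⅑))*0 + 25 = (2/27)*0 + 25 = 0 + 25 = 25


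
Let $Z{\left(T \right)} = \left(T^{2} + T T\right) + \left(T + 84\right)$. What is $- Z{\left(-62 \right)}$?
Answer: $-7710$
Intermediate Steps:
$Z{\left(T \right)} = 84 + T + 2 T^{2}$ ($Z{\left(T \right)} = \left(T^{2} + T^{2}\right) + \left(84 + T\right) = 2 T^{2} + \left(84 + T\right) = 84 + T + 2 T^{2}$)
$- Z{\left(-62 \right)} = - (84 - 62 + 2 \left(-62\right)^{2}) = - (84 - 62 + 2 \cdot 3844) = - (84 - 62 + 7688) = \left(-1\right) 7710 = -7710$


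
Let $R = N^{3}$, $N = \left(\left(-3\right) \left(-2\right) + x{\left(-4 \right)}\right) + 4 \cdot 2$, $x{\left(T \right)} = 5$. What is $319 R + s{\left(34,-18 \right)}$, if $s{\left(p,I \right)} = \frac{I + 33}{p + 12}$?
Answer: $\frac{100648981}{46} \approx 2.188 \cdot 10^{6}$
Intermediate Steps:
$s{\left(p,I \right)} = \frac{33 + I}{12 + p}$
$N = 19$ ($N = \left(\left(-3\right) \left(-2\right) + 5\right) + 4 \cdot 2 = \left(6 + 5\right) + 8 = 11 + 8 = 19$)
$R = 6859$ ($R = 19^{3} = 6859$)
$319 R + s{\left(34,-18 \right)} = 319 \cdot 6859 + \frac{33 - 18}{12 + 34} = 2188021 + \frac{1}{46} \cdot 15 = 2188021 + \frac{15}{46} = \frac{100648981}{46}$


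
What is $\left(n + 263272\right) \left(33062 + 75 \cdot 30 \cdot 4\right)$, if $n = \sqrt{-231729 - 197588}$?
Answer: $11073746864 + 42062 i \sqrt{429317} \approx 1.1074 \cdot 10^{10} + 2.756 \cdot 10^{7} i$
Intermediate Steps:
$n = i \sqrt{429317}$ ($n = \sqrt{-429317} = i \sqrt{429317} \approx 655.22 i$)
$\left(n + 263272\right) \left(33062 + 75 \cdot 30 \cdot 4\right) = \left(i \sqrt{429317} + 263272\right) \left(33062 + 75 \cdot 30 \cdot 4\right) = \left(263272 + i \sqrt{429317}\right) \left(33062 + 2250 \cdot 4\right) = \left(263272 + i \sqrt{429317}\right) \left(33062 + 9000\right) = \left(263272 + i \sqrt{429317}\right) 42062 = 11073746864 + 42062 i \sqrt{429317}$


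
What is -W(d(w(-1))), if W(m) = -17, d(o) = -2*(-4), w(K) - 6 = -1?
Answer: 17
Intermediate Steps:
w(K) = 5 (w(K) = 6 - 1 = 5)
d(o) = 8
-W(d(w(-1))) = -1*(-17) = 17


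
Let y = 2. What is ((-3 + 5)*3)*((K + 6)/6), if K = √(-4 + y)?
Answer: 6 + I*√2 ≈ 6.0 + 1.4142*I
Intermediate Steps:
K = I*√2 (K = √(-4 + 2) = √(-2) = I*√2 ≈ 1.4142*I)
((-3 + 5)*3)*((K + 6)/6) = ((-3 + 5)*3)*((I*√2 + 6)/6) = (2*3)*((6 + I*√2)*(⅙)) = 6*(1 + I*√2/6) = 6 + I*√2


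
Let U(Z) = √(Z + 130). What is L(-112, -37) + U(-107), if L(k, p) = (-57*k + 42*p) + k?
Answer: 4718 + √23 ≈ 4722.8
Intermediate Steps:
L(k, p) = -56*k + 42*p
U(Z) = √(130 + Z)
L(-112, -37) + U(-107) = (-56*(-112) + 42*(-37)) + √(130 - 107) = (6272 - 1554) + √23 = 4718 + √23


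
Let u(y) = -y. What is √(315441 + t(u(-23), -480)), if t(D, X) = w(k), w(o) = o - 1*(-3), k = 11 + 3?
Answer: √315458 ≈ 561.66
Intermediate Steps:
k = 14
w(o) = 3 + o (w(o) = o + 3 = 3 + o)
t(D, X) = 17 (t(D, X) = 3 + 14 = 17)
√(315441 + t(u(-23), -480)) = √(315441 + 17) = √315458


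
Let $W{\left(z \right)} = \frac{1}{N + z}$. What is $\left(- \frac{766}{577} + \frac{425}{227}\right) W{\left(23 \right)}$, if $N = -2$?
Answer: $\frac{23781}{916853} \approx 0.025938$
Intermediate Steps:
$W{\left(z \right)} = \frac{1}{-2 + z}$
$\left(- \frac{766}{577} + \frac{425}{227}\right) W{\left(23 \right)} = \frac{- \frac{766}{577} + \frac{425}{227}}{-2 + 23} = \frac{\left(-766\right) \frac{1}{577} + 425 \cdot \frac{1}{227}}{21} = \left(- \frac{766}{577} + \frac{425}{227}\right) \frac{1}{21} = \frac{71343}{130979} \cdot \frac{1}{21} = \frac{23781}{916853}$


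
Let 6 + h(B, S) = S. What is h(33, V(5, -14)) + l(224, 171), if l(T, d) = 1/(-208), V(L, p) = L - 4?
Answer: -1041/208 ≈ -5.0048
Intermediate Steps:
V(L, p) = -4 + L
h(B, S) = -6 + S
l(T, d) = -1/208
h(33, V(5, -14)) + l(224, 171) = (-6 + (-4 + 5)) - 1/208 = (-6 + 1) - 1/208 = -5 - 1/208 = -1041/208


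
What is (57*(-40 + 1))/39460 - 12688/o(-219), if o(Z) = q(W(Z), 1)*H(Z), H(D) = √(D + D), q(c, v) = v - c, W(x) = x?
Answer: -2223/39460 + 1586*I*√438/12045 ≈ -0.056336 + 2.7557*I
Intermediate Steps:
H(D) = √2*√D (H(D) = √(2*D) = √2*√D)
o(Z) = √2*√Z*(1 - Z) (o(Z) = (1 - Z)*(√2*√Z) = √2*√Z*(1 - Z))
(57*(-40 + 1))/39460 - 12688/o(-219) = (57*(-40 + 1))/39460 - 12688*(-I*√438/(438*(1 - 1*(-219)))) = (57*(-39))*(1/39460) - 12688*(-I*√438/(438*(1 + 219))) = -2223*1/39460 - 12688*(-I*√438/96360) = -2223/39460 - 12688*(-I*√438/96360) = -2223/39460 - (-1586)*I*√438/12045 = -2223/39460 + 1586*I*√438/12045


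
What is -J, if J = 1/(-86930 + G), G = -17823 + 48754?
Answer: 1/55999 ≈ 1.7857e-5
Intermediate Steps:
G = 30931
J = -1/55999 (J = 1/(-86930 + 30931) = 1/(-55999) = -1/55999 ≈ -1.7857e-5)
-J = -1*(-1/55999) = 1/55999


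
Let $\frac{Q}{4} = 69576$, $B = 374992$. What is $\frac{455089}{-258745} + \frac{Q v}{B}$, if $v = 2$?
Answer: $- \frac{1664699833}{6064206565} \approx -0.27451$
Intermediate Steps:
$Q = 278304$ ($Q = 4 \cdot 69576 = 278304$)
$\frac{455089}{-258745} + \frac{Q v}{B} = \frac{455089}{-258745} + \frac{278304 \cdot 2}{374992} = 455089 \left(- \frac{1}{258745}\right) + 556608 \cdot \frac{1}{374992} = - \frac{455089}{258745} + \frac{34788}{23437} = - \frac{1664699833}{6064206565}$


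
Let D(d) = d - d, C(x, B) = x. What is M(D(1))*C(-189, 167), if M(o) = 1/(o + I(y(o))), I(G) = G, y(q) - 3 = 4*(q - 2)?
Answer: 189/5 ≈ 37.800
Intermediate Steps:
y(q) = -5 + 4*q (y(q) = 3 + 4*(q - 2) = 3 + 4*(-2 + q) = 3 + (-8 + 4*q) = -5 + 4*q)
D(d) = 0
M(o) = 1/(-5 + 5*o) (M(o) = 1/(o + (-5 + 4*o)) = 1/(-5 + 5*o))
M(D(1))*C(-189, 167) = (1/(5*(-1 + 0)))*(-189) = ((1/5)/(-1))*(-189) = ((1/5)*(-1))*(-189) = -1/5*(-189) = 189/5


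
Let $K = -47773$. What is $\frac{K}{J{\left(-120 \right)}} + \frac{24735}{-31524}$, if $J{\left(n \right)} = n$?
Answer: $\frac{125252321}{315240} \approx 397.32$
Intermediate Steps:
$\frac{K}{J{\left(-120 \right)}} + \frac{24735}{-31524} = - \frac{47773}{-120} + \frac{24735}{-31524} = \left(-47773\right) \left(- \frac{1}{120}\right) + 24735 \left(- \frac{1}{31524}\right) = \frac{47773}{120} - \frac{8245}{10508} = \frac{125252321}{315240}$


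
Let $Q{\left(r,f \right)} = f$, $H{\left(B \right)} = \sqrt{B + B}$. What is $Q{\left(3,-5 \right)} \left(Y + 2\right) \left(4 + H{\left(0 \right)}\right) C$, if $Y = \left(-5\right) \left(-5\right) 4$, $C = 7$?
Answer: $-14280$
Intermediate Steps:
$H{\left(B \right)} = \sqrt{2} \sqrt{B}$ ($H{\left(B \right)} = \sqrt{2 B} = \sqrt{2} \sqrt{B}$)
$Y = 100$ ($Y = 25 \cdot 4 = 100$)
$Q{\left(3,-5 \right)} \left(Y + 2\right) \left(4 + H{\left(0 \right)}\right) C = - 5 \left(100 + 2\right) \left(4 + \sqrt{2} \sqrt{0}\right) 7 = - 5 \cdot 102 \left(4 + \sqrt{2} \cdot 0\right) 7 = - 5 \cdot 102 \left(4 + 0\right) 7 = - 5 \cdot 102 \cdot 4 \cdot 7 = \left(-5\right) 408 \cdot 7 = \left(-2040\right) 7 = -14280$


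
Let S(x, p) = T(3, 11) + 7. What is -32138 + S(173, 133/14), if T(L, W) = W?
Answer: -32120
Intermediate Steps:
S(x, p) = 18 (S(x, p) = 11 + 7 = 18)
-32138 + S(173, 133/14) = -32138 + 18 = -32120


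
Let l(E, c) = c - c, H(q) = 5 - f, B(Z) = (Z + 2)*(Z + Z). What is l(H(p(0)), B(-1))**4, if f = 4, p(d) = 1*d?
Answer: 0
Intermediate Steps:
p(d) = d
B(Z) = 2*Z*(2 + Z) (B(Z) = (2 + Z)*(2*Z) = 2*Z*(2 + Z))
H(q) = 1 (H(q) = 5 - 1*4 = 5 - 4 = 1)
l(E, c) = 0
l(H(p(0)), B(-1))**4 = 0**4 = 0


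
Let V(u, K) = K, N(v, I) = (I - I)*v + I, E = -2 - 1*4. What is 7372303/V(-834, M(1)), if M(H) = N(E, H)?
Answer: 7372303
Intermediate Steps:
E = -6 (E = -2 - 4 = -6)
N(v, I) = I (N(v, I) = 0*v + I = 0 + I = I)
M(H) = H
7372303/V(-834, M(1)) = 7372303/1 = 7372303*1 = 7372303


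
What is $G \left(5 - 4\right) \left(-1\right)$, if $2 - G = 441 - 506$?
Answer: $-67$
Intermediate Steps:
$G = 67$ ($G = 2 - \left(441 - 506\right) = 2 - -65 = 2 + 65 = 67$)
$G \left(5 - 4\right) \left(-1\right) = 67 \left(5 - 4\right) \left(-1\right) = 67 \cdot 1 \left(-1\right) = 67 \left(-1\right) = -67$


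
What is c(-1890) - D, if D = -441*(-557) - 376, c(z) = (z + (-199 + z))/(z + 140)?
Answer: -429202771/1750 ≈ -2.4526e+5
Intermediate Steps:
c(z) = (-199 + 2*z)/(140 + z)
D = 245261 (D = 245637 - 376 = 245261)
c(-1890) - D = (-199 + 2*(-1890))/(140 - 1890) - 1*245261 = (-199 - 3780)/(-1750) - 245261 = -1/1750*(-3979) - 245261 = 3979/1750 - 245261 = -429202771/1750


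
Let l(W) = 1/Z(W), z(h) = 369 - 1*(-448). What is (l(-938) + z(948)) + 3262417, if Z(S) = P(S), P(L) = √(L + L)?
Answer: 3263234 - I*√469/938 ≈ 3.2632e+6 - 0.023088*I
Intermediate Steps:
P(L) = √2*√L (P(L) = √(2*L) = √2*√L)
Z(S) = √2*√S
z(h) = 817 (z(h) = 369 + 448 = 817)
l(W) = √2/(2*√W) (l(W) = 1/(√2*√W) = √2/(2*√W))
(l(-938) + z(948)) + 3262417 = (√2/(2*√(-938)) + 817) + 3262417 = (√2*(-I*√938/938)/2 + 817) + 3262417 = (-I*√469/938 + 817) + 3262417 = (817 - I*√469/938) + 3262417 = 3263234 - I*√469/938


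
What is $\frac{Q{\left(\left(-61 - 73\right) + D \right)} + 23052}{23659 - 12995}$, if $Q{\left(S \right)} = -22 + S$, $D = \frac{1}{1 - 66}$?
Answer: $\frac{1488239}{693160} \approx 2.147$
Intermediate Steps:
$D = - \frac{1}{65}$ ($D = \frac{1}{-65} = - \frac{1}{65} \approx -0.015385$)
$\frac{Q{\left(\left(-61 - 73\right) + D \right)} + 23052}{23659 - 12995} = \frac{\left(-22 - \frac{8711}{65}\right) + 23052}{23659 - 12995} = \frac{\left(-22 - \frac{8711}{65}\right) + 23052}{10664} = \left(\left(-22 - \frac{8711}{65}\right) + 23052\right) \frac{1}{10664} = \left(- \frac{10141}{65} + 23052\right) \frac{1}{10664} = \frac{1488239}{65} \cdot \frac{1}{10664} = \frac{1488239}{693160}$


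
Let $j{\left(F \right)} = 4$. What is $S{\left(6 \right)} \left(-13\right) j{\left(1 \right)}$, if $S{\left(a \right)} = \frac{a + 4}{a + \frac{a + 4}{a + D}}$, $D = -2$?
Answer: $- \frac{1040}{17} \approx -61.176$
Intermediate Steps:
$S{\left(a \right)} = \frac{4 + a}{a + \frac{4 + a}{-2 + a}}$ ($S{\left(a \right)} = \frac{a + 4}{a + \frac{a + 4}{a - 2}} = \frac{4 + a}{a + \frac{4 + a}{-2 + a}}$)
$S{\left(6 \right)} \left(-13\right) j{\left(1 \right)} = \frac{-8 + 6^{2} + 2 \cdot 6}{4 + 6^{2} - 6} \left(-13\right) 4 = \frac{-8 + 36 + 12}{4 + 36 - 6} \left(-13\right) 4 = \frac{1}{34} \cdot 40 \left(-13\right) 4 = \frac{20}{17} \left(-13\right) 4 = \left(- \frac{260}{17}\right) 4 = - \frac{1040}{17}$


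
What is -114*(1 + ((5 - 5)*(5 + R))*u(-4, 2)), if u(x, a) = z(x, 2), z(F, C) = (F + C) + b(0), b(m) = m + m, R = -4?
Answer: -114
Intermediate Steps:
b(m) = 2*m
z(F, C) = C + F (z(F, C) = (F + C) + 2*0 = (C + F) + 0 = C + F)
u(x, a) = 2 + x
-114*(1 + ((5 - 5)*(5 + R))*u(-4, 2)) = -114*(1 + ((5 - 5)*(5 - 4))*(2 - 4)) = -114*(1 + (0*1)*(-2)) = -114*(1 + 0*(-2)) = -114*(1 + 0) = -114*1 = -114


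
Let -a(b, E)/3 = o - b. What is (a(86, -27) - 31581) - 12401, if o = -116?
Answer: -43376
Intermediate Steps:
a(b, E) = 348 + 3*b (a(b, E) = -3*(-116 - b) = 348 + 3*b)
(a(86, -27) - 31581) - 12401 = ((348 + 3*86) - 31581) - 12401 = ((348 + 258) - 31581) - 12401 = (606 - 31581) - 12401 = -30975 - 12401 = -43376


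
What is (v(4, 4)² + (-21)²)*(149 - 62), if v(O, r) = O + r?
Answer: 43935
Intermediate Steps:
(v(4, 4)² + (-21)²)*(149 - 62) = ((4 + 4)² + (-21)²)*(149 - 62) = (8² + 441)*87 = (64 + 441)*87 = 505*87 = 43935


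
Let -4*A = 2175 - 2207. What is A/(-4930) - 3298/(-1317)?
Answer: 8124302/3246405 ≈ 2.5026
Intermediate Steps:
A = 8 (A = -(2175 - 2207)/4 = -1/4*(-32) = 8)
A/(-4930) - 3298/(-1317) = 8/(-4930) - 3298/(-1317) = 8*(-1/4930) - 3298*(-1/1317) = -4/2465 + 3298/1317 = 8124302/3246405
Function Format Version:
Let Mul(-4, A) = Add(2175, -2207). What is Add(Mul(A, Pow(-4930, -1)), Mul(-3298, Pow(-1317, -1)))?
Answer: Rational(8124302, 3246405) ≈ 2.5026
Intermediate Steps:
A = 8 (A = Mul(Rational(-1, 4), Add(2175, -2207)) = Mul(Rational(-1, 4), -32) = 8)
Add(Mul(A, Pow(-4930, -1)), Mul(-3298, Pow(-1317, -1))) = Add(Mul(8, Pow(-4930, -1)), Mul(-3298, Pow(-1317, -1))) = Add(Mul(8, Rational(-1, 4930)), Mul(-3298, Rational(-1, 1317))) = Add(Rational(-4, 2465), Rational(3298, 1317)) = Rational(8124302, 3246405)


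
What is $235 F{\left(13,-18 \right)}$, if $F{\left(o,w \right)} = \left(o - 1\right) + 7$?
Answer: $4465$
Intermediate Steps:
$F{\left(o,w \right)} = 6 + o$ ($F{\left(o,w \right)} = \left(-1 + o\right) + 7 = 6 + o$)
$235 F{\left(13,-18 \right)} = 235 \left(6 + 13\right) = 235 \cdot 19 = 4465$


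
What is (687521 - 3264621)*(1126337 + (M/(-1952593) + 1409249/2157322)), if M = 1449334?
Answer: -6113589749927328792769050/2106185917973 ≈ -2.9027e+12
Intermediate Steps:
(687521 - 3264621)*(1126337 + (M/(-1952593) + 1409249/2157322)) = (687521 - 3264621)*(1126337 + (1449334/(-1952593) + 1409249/2157322)) = -2577100*(1126337 + (1449334*(-1/1952593) + 1409249*(1/2157322))) = -2577100*(1126337 + (-1449334/1952593 + 1409249/2157322)) = -2577100*(1126337 - 374990390891/4212371835946) = -2577100*4744549881593518911/4212371835946 = -6113589749927328792769050/2106185917973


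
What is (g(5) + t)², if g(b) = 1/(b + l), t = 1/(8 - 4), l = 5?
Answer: 49/400 ≈ 0.12250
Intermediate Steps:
t = ¼ (t = 1/4 = ¼ ≈ 0.25000)
g(b) = 1/(5 + b) (g(b) = 1/(b + 5) = 1/(5 + b))
(g(5) + t)² = (1/(5 + 5) + ¼)² = (1/10 + ¼)² = (⅒ + ¼)² = (7/20)² = 49/400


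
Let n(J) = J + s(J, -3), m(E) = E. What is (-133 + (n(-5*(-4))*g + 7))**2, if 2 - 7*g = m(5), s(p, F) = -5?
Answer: 859329/49 ≈ 17537.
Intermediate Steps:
g = -3/7 (g = 2/7 - 1/7*5 = 2/7 - 5/7 = -3/7 ≈ -0.42857)
n(J) = -5 + J (n(J) = J - 5 = -5 + J)
(-133 + (n(-5*(-4))*g + 7))**2 = (-133 + ((-5 - 5*(-4))*(-3/7) + 7))**2 = (-133 + ((-5 + 20)*(-3/7) + 7))**2 = (-133 + (15*(-3/7) + 7))**2 = (-133 + (-45/7 + 7))**2 = (-133 + 4/7)**2 = (-927/7)**2 = 859329/49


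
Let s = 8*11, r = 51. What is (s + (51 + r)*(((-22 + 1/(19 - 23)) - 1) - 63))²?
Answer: 303421561/4 ≈ 7.5855e+7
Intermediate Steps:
s = 88
(s + (51 + r)*(((-22 + 1/(19 - 23)) - 1) - 63))² = (88 + (51 + 51)*(((-22 + 1/(19 - 23)) - 1) - 63))² = (88 + 102*(((-22 + 1/(-4)) - 1) - 63))² = (88 + 102*(((-22 - ¼) - 1) - 63))² = (88 + 102*((-89/4 - 1) - 63))² = (88 + 102*(-93/4 - 63))² = (88 + 102*(-345/4))² = (88 - 17595/2)² = (-17419/2)² = 303421561/4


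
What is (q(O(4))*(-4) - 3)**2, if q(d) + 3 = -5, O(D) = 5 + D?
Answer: 841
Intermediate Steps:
q(d) = -8 (q(d) = -3 - 5 = -8)
(q(O(4))*(-4) - 3)**2 = (-8*(-4) - 3)**2 = (32 - 3)**2 = 29**2 = 841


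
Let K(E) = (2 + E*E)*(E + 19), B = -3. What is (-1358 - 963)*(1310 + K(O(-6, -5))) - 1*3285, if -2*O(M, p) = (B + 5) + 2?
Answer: -3280537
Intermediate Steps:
O(M, p) = -2 (O(M, p) = -((-3 + 5) + 2)/2 = -(2 + 2)/2 = -1/2*4 = -2)
K(E) = (2 + E**2)*(19 + E)
(-1358 - 963)*(1310 + K(O(-6, -5))) - 1*3285 = (-1358 - 963)*(1310 + (38 + (-2)**3 + 2*(-2) + 19*(-2)**2)) - 1*3285 = -2321*(1310 + (38 - 8 - 4 + 19*4)) - 3285 = -2321*(1310 + (38 - 8 - 4 + 76)) - 3285 = -2321*(1310 + 102) - 3285 = -2321*1412 - 3285 = -3277252 - 3285 = -3280537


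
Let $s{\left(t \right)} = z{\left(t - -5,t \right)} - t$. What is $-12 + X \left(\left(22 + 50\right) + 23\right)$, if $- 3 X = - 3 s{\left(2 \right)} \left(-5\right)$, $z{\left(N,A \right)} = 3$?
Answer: $-487$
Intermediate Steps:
$s{\left(t \right)} = 3 - t$
$X = -5$ ($X = - \frac{- 3 \left(3 - 2\right) \left(-5\right)}{3} = - \frac{\left(-3\right) 1 \left(-5\right)}{3} = - \frac{\left(-3\right) \left(-5\right)}{3} = \left(- \frac{1}{3}\right) 15 = -5$)
$-12 + X \left(\left(22 + 50\right) + 23\right) = -12 - 5 \left(\left(22 + 50\right) + 23\right) = -12 - 5 \left(72 + 23\right) = -12 - 475 = -487$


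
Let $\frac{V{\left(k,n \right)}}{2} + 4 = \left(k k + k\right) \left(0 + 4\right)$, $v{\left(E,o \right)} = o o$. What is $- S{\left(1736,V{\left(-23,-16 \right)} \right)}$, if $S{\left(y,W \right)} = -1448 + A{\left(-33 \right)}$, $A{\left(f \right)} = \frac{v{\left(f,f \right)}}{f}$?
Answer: $1481$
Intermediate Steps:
$v{\left(E,o \right)} = o^{2}$
$V{\left(k,n \right)} = -8 + 8 k + 8 k^{2}$ ($V{\left(k,n \right)} = -8 + 2 \left(k k + k\right) \left(0 + 4\right) = -8 + 2 \left(k^{2} + k\right) 4 = -8 + 2 \left(k + k^{2}\right) 4 = -8 + 2 \left(4 k + 4 k^{2}\right) = -8 + \left(8 k + 8 k^{2}\right) = -8 + 8 k + 8 k^{2}$)
$A{\left(f \right)} = f$ ($A{\left(f \right)} = \frac{f^{2}}{f} = f$)
$S{\left(y,W \right)} = -1481$ ($S{\left(y,W \right)} = -1448 - 33 = -1481$)
$- S{\left(1736,V{\left(-23,-16 \right)} \right)} = \left(-1\right) \left(-1481\right) = 1481$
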